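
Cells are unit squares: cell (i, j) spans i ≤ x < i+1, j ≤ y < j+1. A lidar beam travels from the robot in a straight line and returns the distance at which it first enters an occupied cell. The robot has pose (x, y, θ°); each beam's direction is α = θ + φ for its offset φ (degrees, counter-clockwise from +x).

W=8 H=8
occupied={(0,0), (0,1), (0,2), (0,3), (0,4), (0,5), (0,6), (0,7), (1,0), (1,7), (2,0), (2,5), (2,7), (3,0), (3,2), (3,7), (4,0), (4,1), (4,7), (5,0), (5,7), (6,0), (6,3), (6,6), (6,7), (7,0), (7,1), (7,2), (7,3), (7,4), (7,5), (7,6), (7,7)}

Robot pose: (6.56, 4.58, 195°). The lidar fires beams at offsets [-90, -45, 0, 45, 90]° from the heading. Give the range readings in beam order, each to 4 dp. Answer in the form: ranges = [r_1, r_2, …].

beam 1: φ=-90°, α=105°
  dir = (cos 105°, sin 105°) = (-0.2588, 0.9659); from cell (6,4)
  next x-line at t=2.1637, next y-line at t=0.4348; Δt_x=3.8637, Δt_y=1.0353
    y: enter (6,5) at t=0.4348
    y: enter (6,6) at t=1.4701 ← occupied
  → r_1 = 1.4701
beam 2: φ=-45°, α=150°
  dir = (cos 150°, sin 150°) = (-0.8660, 0.5000); from cell (6,4)
  next x-line at t=0.6466, next y-line at t=0.8400; Δt_x=1.1547, Δt_y=2.0000
    x: enter (5,4) at t=0.6466
    y: enter (5,5) at t=0.8400
    x: enter (4,5) at t=1.8013
    y: enter (4,6) at t=2.8400
    x: enter (3,6) at t=2.9560
    x: enter (2,6) at t=4.1107
    y: enter (2,7) at t=4.8400 ← occupied
  → r_2 = 4.8400
beam 3: φ=0°, α=195°
  dir = (cos 195°, sin 195°) = (-0.9659, -0.2588); from cell (6,4)
  next x-line at t=0.5798, next y-line at t=2.2409; Δt_x=1.0353, Δt_y=3.8637
    x: enter (5,4) at t=0.5798
    x: enter (4,4) at t=1.6150
    y: enter (4,3) at t=2.2409
    x: enter (3,3) at t=2.6503
    x: enter (2,3) at t=3.6856
    x: enter (1,3) at t=4.7209
    x: enter (0,3) at t=5.7561 ← occupied
  → r_3 = 5.7561
beam 4: φ=45°, α=240°
  dir = (cos 240°, sin 240°) = (-0.5000, -0.8660); from cell (6,4)
  next x-line at t=1.1200, next y-line at t=0.6697; Δt_x=2.0000, Δt_y=1.1547
    y: enter (6,3) at t=0.6697 ← occupied
  → r_4 = 0.6697
beam 5: φ=90°, α=285°
  dir = (cos 285°, sin 285°) = (0.2588, -0.9659); from cell (6,4)
  next x-line at t=1.7000, next y-line at t=0.6005; Δt_x=3.8637, Δt_y=1.0353
    y: enter (6,3) at t=0.6005 ← occupied
  → r_5 = 0.6005

ranges = [1.4701, 4.8400, 5.7561, 0.6697, 0.6005]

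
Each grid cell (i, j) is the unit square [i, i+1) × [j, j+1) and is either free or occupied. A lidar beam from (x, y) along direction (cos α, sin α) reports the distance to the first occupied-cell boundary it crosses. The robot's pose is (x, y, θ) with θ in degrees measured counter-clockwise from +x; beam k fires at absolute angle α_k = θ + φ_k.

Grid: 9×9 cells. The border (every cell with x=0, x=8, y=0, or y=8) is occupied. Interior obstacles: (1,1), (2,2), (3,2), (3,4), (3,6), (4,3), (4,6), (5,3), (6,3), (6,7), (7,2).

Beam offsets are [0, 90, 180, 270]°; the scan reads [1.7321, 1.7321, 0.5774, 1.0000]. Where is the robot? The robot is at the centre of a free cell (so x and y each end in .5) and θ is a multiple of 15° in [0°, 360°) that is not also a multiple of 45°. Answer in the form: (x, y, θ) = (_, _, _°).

Candidates: 38 free-cell centres × 16 headings = 608 poses. Raycast each; keep the one whose scan matches to 4 dp.
  (5.5, 5.5, 300°): beam 2 = 2.8868 ≠ 1.7321 ✗
  (1.5, 7.5, 105°): beam 1 = 0.5176 ≠ 1.7321 ✗
  (6.5, 1.5, 150°): beam 1 = 2.8868 ≠ 1.7321 ✗
  …
  (5.5, 1.5, 60°): r_1=1.7321, r_2=1.7321, r_3=0.5774, r_4=1.0000 — all match ✓
Only this pose fits every beam.

(x, y, θ) = (5.5, 1.5, 60°)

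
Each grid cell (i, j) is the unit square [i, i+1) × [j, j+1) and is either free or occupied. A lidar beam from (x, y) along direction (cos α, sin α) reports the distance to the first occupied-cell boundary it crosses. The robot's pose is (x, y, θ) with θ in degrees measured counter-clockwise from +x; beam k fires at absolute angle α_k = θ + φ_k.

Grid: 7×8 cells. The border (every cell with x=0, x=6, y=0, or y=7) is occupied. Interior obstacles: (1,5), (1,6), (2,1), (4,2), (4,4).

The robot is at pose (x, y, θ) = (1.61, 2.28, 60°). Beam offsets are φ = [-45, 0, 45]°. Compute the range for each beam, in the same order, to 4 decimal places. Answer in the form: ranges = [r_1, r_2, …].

ranges = [2.4743, 5.4502, 2.3569]

beam 1: φ=-45°, α=15°
  dir = (cos 15°, sin 15°) = (0.9659, 0.2588); from cell (1,2)
  next x-line at t=0.4038, next y-line at t=2.7819; Δt_x=1.0353, Δt_y=3.8637
    x: enter (2,2) at t=0.4038
    x: enter (3,2) at t=1.4390
    x: enter (4,2) at t=2.4743 ← occupied
  → r_1 = 2.4743
beam 2: φ=0°, α=60°
  dir = (cos 60°, sin 60°) = (0.5000, 0.8660); from cell (1,2)
  next x-line at t=0.7800, next y-line at t=0.8314; Δt_x=2.0000, Δt_y=1.1547
    x: enter (2,2) at t=0.7800
    y: enter (2,3) at t=0.8314
    y: enter (2,4) at t=1.9861
    x: enter (3,4) at t=2.7800
    y: enter (3,5) at t=3.1408
    y: enter (3,6) at t=4.2955
    x: enter (4,6) at t=4.7800
    y: enter (4,7) at t=5.4502 ← occupied
  → r_2 = 5.4502
beam 3: φ=45°, α=105°
  dir = (cos 105°, sin 105°) = (-0.2588, 0.9659); from cell (1,2)
  next x-line at t=2.3569, next y-line at t=0.7454; Δt_x=3.8637, Δt_y=1.0353
    y: enter (1,3) at t=0.7454
    y: enter (1,4) at t=1.7807
    x: enter (0,4) at t=2.3569 ← occupied
  → r_3 = 2.3569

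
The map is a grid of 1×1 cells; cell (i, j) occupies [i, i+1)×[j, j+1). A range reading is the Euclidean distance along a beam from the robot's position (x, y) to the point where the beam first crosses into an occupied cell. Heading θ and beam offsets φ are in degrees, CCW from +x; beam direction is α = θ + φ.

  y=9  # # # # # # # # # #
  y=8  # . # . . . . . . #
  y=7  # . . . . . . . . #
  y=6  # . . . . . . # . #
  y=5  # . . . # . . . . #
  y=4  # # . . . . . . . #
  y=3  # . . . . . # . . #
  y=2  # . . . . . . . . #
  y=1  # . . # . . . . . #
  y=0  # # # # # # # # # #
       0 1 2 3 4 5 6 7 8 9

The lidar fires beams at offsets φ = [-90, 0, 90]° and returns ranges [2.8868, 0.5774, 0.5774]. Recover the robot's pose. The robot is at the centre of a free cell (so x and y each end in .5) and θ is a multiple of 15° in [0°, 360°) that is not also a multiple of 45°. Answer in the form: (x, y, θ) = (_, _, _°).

(x, y, θ) = (1.5, 5.5, 150°)

Enumerate (i+0.5, j+0.5, θ) over the 58 free cells and 16 admissible headings. For each, cast all 3 beams and compare to the given ranges.
  (2.5, 4.5, 255°): beam 1 = 0.5176 ≠ 2.8868 ✗
  (2.5, 3.5, 75°): beam 1 = 6.7293 ≠ 2.8868 ✗
  (4.5, 2.5, 210°): beam 1 = 7.0000 ≠ 2.8868 ✗
  (5.5, 3.5, 15°): beam 1 = 2.5882 ≠ 2.8868 ✗
  (6.5, 5.5, 105°): beam 1 = 2.5882 ≠ 2.8868 ✗
  …
  (1.5, 5.5, 150°): r_1=2.8868, r_2=0.5774, r_3=0.5774 — all match ✓
Only this pose fits every beam.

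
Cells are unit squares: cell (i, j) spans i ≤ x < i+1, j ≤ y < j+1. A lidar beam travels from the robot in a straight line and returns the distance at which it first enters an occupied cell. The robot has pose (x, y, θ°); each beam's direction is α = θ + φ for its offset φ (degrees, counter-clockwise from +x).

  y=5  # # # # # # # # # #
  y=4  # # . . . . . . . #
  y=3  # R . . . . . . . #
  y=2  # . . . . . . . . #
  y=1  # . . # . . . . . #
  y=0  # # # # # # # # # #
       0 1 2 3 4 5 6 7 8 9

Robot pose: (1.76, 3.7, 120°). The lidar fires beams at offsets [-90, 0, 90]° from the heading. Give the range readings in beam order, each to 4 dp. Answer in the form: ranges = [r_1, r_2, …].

beam 1: φ=-90°, α=30°
  cosα=0.8660 sinα=0.5000 | (1,3) | tMaxX 0.2771 tMaxY 0.6000 | tΔX 1.1547 tΔY 2.0000
    t=0.2771 [x] (2,3)
    t=0.6000 [y] (2,4)
    t=1.4318 [x] (3,4)
    t=2.5865 [x] (4,4)
    t=2.6000 [y] (4,5) — stop
  → r_1 = 2.6000
beam 2: φ=0°, α=120°
  cosα=-0.5000 sinα=0.8660 | (1,3) | tMaxX 1.5200 tMaxY 0.3464 | tΔX 2.0000 tΔY 1.1547
    t=0.3464 [y] (1,4) — stop
  → r_2 = 0.3464
beam 3: φ=90°, α=210°
  cosα=-0.8660 sinα=-0.5000 | (1,3) | tMaxX 0.8776 tMaxY 1.4000 | tΔX 1.1547 tΔY 2.0000
    t=0.8776 [x] (0,3) — stop
  → r_3 = 0.8776

ranges = [2.6000, 0.3464, 0.8776]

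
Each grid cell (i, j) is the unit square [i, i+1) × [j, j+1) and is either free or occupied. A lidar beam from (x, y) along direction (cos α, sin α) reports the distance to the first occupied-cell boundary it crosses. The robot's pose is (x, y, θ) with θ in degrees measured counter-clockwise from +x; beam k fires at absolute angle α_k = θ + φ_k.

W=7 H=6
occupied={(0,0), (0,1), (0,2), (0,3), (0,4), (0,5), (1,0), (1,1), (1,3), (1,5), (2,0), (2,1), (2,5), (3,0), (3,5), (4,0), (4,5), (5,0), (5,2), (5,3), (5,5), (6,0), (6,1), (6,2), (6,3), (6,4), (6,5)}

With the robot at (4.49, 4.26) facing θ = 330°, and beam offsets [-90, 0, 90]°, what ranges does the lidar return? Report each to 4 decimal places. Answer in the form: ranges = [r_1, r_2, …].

ranges = [2.9800, 0.5889, 0.8545]

beam 1: φ=-90°, α=240°
  cosα=-0.5000 sinα=-0.8660 | (4,4) | tMaxX 0.9800 tMaxY 0.3002 | tΔX 2.0000 tΔY 1.1547
    t=0.3002 [y] (4,3)
    t=0.9800 [x] (3,3)
    t=1.4549 [y] (3,2)
    t=2.6096 [y] (3,1)
    t=2.9800 [x] (2,1) — stop
  → r_1 = 2.9800
beam 2: φ=0°, α=330°
  cosα=0.8660 sinα=-0.5000 | (4,4) | tMaxX 0.5889 tMaxY 0.5200 | tΔX 1.1547 tΔY 2.0000
    t=0.5200 [y] (4,3)
    t=0.5889 [x] (5,3) — stop
  → r_2 = 0.5889
beam 3: φ=90°, α=60°
  cosα=0.5000 sinα=0.8660 | (4,4) | tMaxX 1.0200 tMaxY 0.8545 | tΔX 2.0000 tΔY 1.1547
    t=0.8545 [y] (4,5) — stop
  → r_3 = 0.8545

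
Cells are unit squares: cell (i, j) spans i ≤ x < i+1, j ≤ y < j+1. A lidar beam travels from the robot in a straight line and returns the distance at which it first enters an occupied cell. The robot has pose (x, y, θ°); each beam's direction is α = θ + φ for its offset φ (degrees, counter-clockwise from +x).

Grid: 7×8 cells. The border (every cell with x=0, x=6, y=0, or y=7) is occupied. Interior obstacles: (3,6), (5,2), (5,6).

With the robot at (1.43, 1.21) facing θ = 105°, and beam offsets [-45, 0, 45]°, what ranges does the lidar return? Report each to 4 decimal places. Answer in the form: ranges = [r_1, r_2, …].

beam 1: φ=-45°, α=60°
  d=(0.5000,0.8660)  start (1,1)  tX=1.1400 tY=0.9122  stride 1/|dx|=2.0000 1/|dy|=1.1547
    cross y-line → (1,2), t=0.9122
    cross x-line → (2,2), t=1.1400
    cross y-line → (2,3), t=2.0669
    cross x-line → (3,3), t=3.1400
    cross y-line → (3,4), t=3.2216
    cross y-line → (3,5), t=4.3763
    cross x-line → (4,5), t=5.1400
    cross y-line → (4,6), t=5.5310
    cross y-line → (4,7), t=6.6857 (wall)
  → r_1 = 6.6857
beam 2: φ=0°, α=105°
  d=(-0.2588,0.9659)  start (1,1)  tX=1.6614 tY=0.8179  stride 1/|dx|=3.8637 1/|dy|=1.0353
    cross y-line → (1,2), t=0.8179
    cross x-line → (0,2), t=1.6614 (wall)
  → r_2 = 1.6614
beam 3: φ=45°, α=150°
  d=(-0.8660,0.5000)  start (1,1)  tX=0.4965 tY=1.5800  stride 1/|dx|=1.1547 1/|dy|=2.0000
    cross x-line → (0,1), t=0.4965 (wall)
  → r_3 = 0.4965

ranges = [6.6857, 1.6614, 0.4965]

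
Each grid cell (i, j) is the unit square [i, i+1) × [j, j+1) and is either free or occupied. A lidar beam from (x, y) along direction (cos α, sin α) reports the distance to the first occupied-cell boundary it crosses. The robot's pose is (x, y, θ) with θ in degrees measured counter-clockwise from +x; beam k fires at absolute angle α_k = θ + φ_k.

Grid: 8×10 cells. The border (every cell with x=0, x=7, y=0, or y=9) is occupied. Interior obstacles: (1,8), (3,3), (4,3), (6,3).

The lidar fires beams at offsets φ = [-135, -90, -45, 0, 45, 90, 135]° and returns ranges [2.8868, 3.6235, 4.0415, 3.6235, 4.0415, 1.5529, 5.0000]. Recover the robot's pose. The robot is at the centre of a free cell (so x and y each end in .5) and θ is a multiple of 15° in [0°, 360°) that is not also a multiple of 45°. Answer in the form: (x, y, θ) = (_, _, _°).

(x, y, θ) = (4.5, 5.5, 165°)

Candidates: 44 free-cell centres × 16 headings = 704 poses. Raycast each; keep the one whose scan matches to 4 dp.
  (5.5, 1.5, 150°): beam 1 = 1.5529 ≠ 2.8868 ✗
  (5.5, 2.5, 165°): beam 1 = 1.0000 ≠ 2.8868 ✗
  (4.5, 7.5, 255°): beam 1 = 1.7321 ≠ 2.8868 ✗
  (2.5, 1.5, 165°): beam 1 = 4.0415 ≠ 2.8868 ✗
  …
  (4.5, 5.5, 165°): r_1=2.8868, r_2=3.6235, r_3=4.0415, r_4=3.6235, r_5=4.0415, r_6=1.5529, r_7=5.0000 — all match ✓
No second candidate reproduces the full scan.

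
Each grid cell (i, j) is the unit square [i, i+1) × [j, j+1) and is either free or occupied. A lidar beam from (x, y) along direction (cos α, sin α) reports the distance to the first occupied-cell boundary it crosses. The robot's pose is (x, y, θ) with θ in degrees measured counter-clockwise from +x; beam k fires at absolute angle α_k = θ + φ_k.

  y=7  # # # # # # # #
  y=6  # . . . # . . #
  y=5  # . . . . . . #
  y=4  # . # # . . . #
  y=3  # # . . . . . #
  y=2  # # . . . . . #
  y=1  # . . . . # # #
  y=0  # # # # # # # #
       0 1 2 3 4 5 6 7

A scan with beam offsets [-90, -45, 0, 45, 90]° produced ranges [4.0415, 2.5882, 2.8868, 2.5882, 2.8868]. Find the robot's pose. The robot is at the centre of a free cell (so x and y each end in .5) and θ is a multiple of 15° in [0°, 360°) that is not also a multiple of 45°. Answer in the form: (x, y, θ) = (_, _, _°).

Candidates: 29 free-cell centres × 16 headings = 464 poses. Raycast each; keep the one whose scan matches to 4 dp.
  (3.5, 1.5, 165°): beam 1 = 4.6587 ≠ 4.0415 ✗
  (3.5, 2.5, 285°): beam 1 = 1.5529 ≠ 4.0415 ✗
  (2.5, 2.5, 285°): beam 1 = 0.5176 ≠ 4.0415 ✗
  …
  (4.5, 4.5, 330°): r_1=4.0415, r_2=2.5882, r_3=2.8868, r_4=2.5882, r_5=2.8868 — all match ✓
No second candidate reproduces the full scan.

(x, y, θ) = (4.5, 4.5, 330°)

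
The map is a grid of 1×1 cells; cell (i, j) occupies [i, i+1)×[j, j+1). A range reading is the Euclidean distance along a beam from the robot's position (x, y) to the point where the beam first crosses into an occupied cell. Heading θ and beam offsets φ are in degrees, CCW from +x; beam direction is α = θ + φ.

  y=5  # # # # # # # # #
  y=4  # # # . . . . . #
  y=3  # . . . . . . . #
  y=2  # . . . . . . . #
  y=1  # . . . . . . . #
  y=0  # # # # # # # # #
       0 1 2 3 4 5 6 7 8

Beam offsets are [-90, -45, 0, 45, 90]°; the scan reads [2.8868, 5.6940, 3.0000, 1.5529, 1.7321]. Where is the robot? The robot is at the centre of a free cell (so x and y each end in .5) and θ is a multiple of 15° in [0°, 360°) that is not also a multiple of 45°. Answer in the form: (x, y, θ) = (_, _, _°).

(x, y, θ) = (6.5, 2.5, 210°)

The pose lattice has 26·16 = 416 candidates. Test each by forward raycasting.
  (1.5, 3.5, 345°): beam 1 = 1.9319 ≠ 2.8868 ✗
  (3.5, 1.5, 15°): beam 1 = 0.5176 ≠ 2.8868 ✗
  (4.5, 3.5, 345°): beam 1 = 2.5882 ≠ 2.8868 ✗
  …
  (6.5, 2.5, 210°): r_1=2.8868, r_2=5.6940, r_3=3.0000, r_4=1.5529, r_5=1.7321 — all match ✓
Only this pose fits every beam.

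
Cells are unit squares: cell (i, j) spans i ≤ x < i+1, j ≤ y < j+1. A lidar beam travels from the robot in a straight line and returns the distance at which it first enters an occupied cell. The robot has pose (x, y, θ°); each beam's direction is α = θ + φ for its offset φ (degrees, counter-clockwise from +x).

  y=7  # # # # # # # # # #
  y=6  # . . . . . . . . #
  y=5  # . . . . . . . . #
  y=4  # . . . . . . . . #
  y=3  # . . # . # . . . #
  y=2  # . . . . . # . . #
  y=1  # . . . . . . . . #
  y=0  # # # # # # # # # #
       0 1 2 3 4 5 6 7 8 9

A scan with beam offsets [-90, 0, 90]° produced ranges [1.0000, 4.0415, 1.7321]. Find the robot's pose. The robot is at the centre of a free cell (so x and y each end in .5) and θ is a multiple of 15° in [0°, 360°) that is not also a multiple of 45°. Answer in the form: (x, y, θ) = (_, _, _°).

Candidates: 45 free-cell centres × 16 headings = 720 poses. Raycast each; keep the one whose scan matches to 4 dp.
  (2.5, 4.5, 105°): beam 1 = 6.7293 ≠ 1.0000 ✗
  (3.5, 2.5, 165°): beam 1 = 0.5176 ≠ 1.0000 ✗
  (6.5, 6.5, 195°): beam 1 = 0.5176 ≠ 1.0000 ✗
  …
  (1.5, 5.5, 330°): r_1=1.0000, r_2=4.0415, r_3=1.7321 — all match ✓
Only this pose fits every beam.

(x, y, θ) = (1.5, 5.5, 330°)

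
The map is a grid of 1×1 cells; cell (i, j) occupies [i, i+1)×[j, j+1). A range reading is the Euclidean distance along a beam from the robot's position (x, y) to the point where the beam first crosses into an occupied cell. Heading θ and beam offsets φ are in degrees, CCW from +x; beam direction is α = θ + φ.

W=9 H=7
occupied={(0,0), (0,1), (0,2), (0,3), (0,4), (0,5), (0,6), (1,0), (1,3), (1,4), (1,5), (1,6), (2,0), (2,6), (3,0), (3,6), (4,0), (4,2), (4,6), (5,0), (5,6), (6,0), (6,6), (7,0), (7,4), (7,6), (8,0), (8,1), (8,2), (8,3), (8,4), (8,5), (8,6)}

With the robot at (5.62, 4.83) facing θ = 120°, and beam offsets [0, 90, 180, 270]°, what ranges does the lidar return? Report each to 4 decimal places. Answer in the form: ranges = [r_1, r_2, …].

ranges = [1.3510, 5.3347, 4.4225, 2.3400]

beam 1: φ=0°, α=120°
  direction (-0.5000, 0.8660); cell (5,4); t to first gridline: x 1.2400, y 0.1963 (then +2.0000 / +1.1547)
    (5,5) via y @ 0.1963
    (4,5) via x @ 1.2400
    (4,6) via y @ 1.3510  # hit
  → r_1 = 1.3510
beam 2: φ=90°, α=210°
  direction (-0.8660, -0.5000); cell (5,4); t to first gridline: x 0.7159, y 1.6600 (then +1.1547 / +2.0000)
    (4,4) via x @ 0.7159
    (4,3) via y @ 1.6600
    (3,3) via x @ 1.8706
    (2,3) via x @ 3.0253
    (2,2) via y @ 3.6600
    (1,2) via x @ 4.1800
    (0,2) via x @ 5.3347  # hit
  → r_2 = 5.3347
beam 3: φ=180°, α=300°
  direction (0.5000, -0.8660); cell (5,4); t to first gridline: x 0.7600, y 0.9584 (then +2.0000 / +1.1547)
    (6,4) via x @ 0.7600
    (6,3) via y @ 0.9584
    (6,2) via y @ 2.1131
    (7,2) via x @ 2.7600
    (7,1) via y @ 3.2678
    (7,0) via y @ 4.4225  # hit
  → r_3 = 4.4225
beam 4: φ=270°, α=30°
  direction (0.8660, 0.5000); cell (5,4); t to first gridline: x 0.4388, y 0.3400 (then +1.1547 / +2.0000)
    (5,5) via y @ 0.3400
    (6,5) via x @ 0.4388
    (7,5) via x @ 1.5935
    (7,6) via y @ 2.3400  # hit
  → r_4 = 2.3400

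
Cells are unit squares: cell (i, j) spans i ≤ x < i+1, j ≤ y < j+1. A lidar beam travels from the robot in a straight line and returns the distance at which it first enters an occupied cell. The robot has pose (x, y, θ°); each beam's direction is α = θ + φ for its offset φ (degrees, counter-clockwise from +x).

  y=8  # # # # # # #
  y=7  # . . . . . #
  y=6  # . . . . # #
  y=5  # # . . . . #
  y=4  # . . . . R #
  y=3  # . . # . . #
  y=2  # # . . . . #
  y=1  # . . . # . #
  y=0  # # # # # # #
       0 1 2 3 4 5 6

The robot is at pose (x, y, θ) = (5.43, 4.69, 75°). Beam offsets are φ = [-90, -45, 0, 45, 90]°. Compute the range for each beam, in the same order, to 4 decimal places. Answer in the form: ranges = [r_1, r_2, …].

beam 1: φ=-90°, α=345°
  cosα=0.9659 sinα=-0.2588 | (5,4) | tMaxX 0.5901 tMaxY 2.6660 | tΔX 1.0353 tΔY 3.8637
    t=0.5901 [x] (6,4) — stop
  → r_1 = 0.5901
beam 2: φ=-45°, α=30°
  cosα=0.8660 sinα=0.5000 | (5,4) | tMaxX 0.6582 tMaxY 0.6200 | tΔX 1.1547 tΔY 2.0000
    t=0.6200 [y] (5,5)
    t=0.6582 [x] (6,5) — stop
  → r_2 = 0.6582
beam 3: φ=0°, α=75°
  cosα=0.2588 sinα=0.9659 | (5,4) | tMaxX 2.2023 tMaxY 0.3209 | tΔX 3.8637 tΔY 1.0353
    t=0.3209 [y] (5,5)
    t=1.3562 [y] (5,6) — stop
  → r_3 = 1.3562
beam 4: φ=45°, α=120°
  cosα=-0.5000 sinα=0.8660 | (5,4) | tMaxX 0.8600 tMaxY 0.3580 | tΔX 2.0000 tΔY 1.1547
    t=0.3580 [y] (5,5)
    t=0.8600 [x] (4,5)
    t=1.5127 [y] (4,6)
    t=2.6674 [y] (4,7)
    t=2.8600 [x] (3,7)
    t=3.8221 [y] (3,8) — stop
  → r_4 = 3.8221
beam 5: φ=90°, α=165°
  cosα=-0.9659 sinα=0.2588 | (5,4) | tMaxX 0.4452 tMaxY 1.1977 | tΔX 1.0353 tΔY 3.8637
    t=0.4452 [x] (4,4)
    t=1.1977 [y] (4,5)
    t=1.4804 [x] (3,5)
    t=2.5157 [x] (2,5)
    t=3.5510 [x] (1,5) — stop
  → r_5 = 3.5510

ranges = [0.5901, 0.6582, 1.3562, 3.8221, 3.5510]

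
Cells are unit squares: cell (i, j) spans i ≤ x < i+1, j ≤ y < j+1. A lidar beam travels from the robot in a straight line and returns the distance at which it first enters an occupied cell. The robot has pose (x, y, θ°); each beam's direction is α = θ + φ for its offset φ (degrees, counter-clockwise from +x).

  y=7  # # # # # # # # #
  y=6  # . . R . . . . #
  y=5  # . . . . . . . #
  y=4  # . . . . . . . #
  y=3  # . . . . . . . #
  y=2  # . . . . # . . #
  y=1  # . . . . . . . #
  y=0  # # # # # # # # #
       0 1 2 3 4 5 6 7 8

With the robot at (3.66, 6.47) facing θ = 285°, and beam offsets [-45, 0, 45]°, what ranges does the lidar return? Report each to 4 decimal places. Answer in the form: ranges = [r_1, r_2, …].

ranges = [5.3200, 5.6630, 5.0114]

beam 1: φ=-45°, α=240°
  cosα=-0.5000 sinα=-0.8660 | (3,6) | tMaxX 1.3200 tMaxY 0.5427 | tΔX 2.0000 tΔY 1.1547
    t=0.5427 [y] (3,5)
    t=1.3200 [x] (2,5)
    t=1.6974 [y] (2,4)
    t=2.8521 [y] (2,3)
    t=3.3200 [x] (1,3)
    t=4.0068 [y] (1,2)
    t=5.1615 [y] (1,1)
    t=5.3200 [x] (0,1) — stop
  → r_1 = 5.3200
beam 2: φ=0°, α=285°
  cosα=0.2588 sinα=-0.9659 | (3,6) | tMaxX 1.3137 tMaxY 0.4866 | tΔX 3.8637 tΔY 1.0353
    t=0.4866 [y] (3,5)
    t=1.3137 [x] (4,5)
    t=1.5219 [y] (4,4)
    t=2.5571 [y] (4,3)
    t=3.5924 [y] (4,2)
    t=4.6277 [y] (4,1)
    t=5.1774 [x] (5,1)
    t=5.6630 [y] (5,0) — stop
  → r_2 = 5.6630
beam 3: φ=45°, α=330°
  cosα=0.8660 sinα=-0.5000 | (3,6) | tMaxX 0.3926 tMaxY 0.9400 | tΔX 1.1547 tΔY 2.0000
    t=0.3926 [x] (4,6)
    t=0.9400 [y] (4,5)
    t=1.5473 [x] (5,5)
    t=2.7020 [x] (6,5)
    t=2.9400 [y] (6,4)
    t=3.8567 [x] (7,4)
    t=4.9400 [y] (7,3)
    t=5.0114 [x] (8,3) — stop
  → r_3 = 5.0114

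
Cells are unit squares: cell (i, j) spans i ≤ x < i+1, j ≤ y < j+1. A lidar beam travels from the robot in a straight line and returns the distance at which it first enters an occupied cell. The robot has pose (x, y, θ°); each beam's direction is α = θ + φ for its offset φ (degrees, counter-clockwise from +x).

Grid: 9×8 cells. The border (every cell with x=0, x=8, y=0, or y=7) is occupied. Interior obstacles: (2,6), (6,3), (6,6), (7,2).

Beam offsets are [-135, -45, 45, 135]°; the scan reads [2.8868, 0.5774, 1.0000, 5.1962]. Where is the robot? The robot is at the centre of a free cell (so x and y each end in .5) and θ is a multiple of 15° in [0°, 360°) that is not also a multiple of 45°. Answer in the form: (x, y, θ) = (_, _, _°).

(x, y, θ) = (3.5, 1.5, 285°)

Candidates: 38 free-cell centres × 16 headings = 608 poses. Raycast each; keep the one whose scan matches to 4 dp.
  (2.5, 5.5, 285°): beam 1 = 1.7321 ≠ 2.8868 ✗
  (1.5, 4.5, 105°): beam 1 = 7.0000 ≠ 2.8868 ✗
  (2.5, 3.5, 30°): beam 1 = 2.5882 ≠ 2.8868 ✗
  …
  (3.5, 1.5, 285°): r_1=2.8868, r_2=0.5774, r_3=1.0000, r_4=5.1962 — all match ✓
Unique over the lattice → pose = (3.5, 1.5, 285°).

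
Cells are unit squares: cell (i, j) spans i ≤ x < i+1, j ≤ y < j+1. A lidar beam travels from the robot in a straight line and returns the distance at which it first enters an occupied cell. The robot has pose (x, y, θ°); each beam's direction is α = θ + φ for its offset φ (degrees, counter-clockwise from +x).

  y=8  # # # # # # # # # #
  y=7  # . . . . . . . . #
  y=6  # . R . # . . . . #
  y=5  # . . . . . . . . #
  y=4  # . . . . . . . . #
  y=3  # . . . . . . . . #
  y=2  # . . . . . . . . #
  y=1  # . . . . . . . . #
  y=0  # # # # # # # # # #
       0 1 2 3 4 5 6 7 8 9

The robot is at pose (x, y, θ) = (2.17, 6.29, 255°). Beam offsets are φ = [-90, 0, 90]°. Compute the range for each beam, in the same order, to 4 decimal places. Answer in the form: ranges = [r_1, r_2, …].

beam 1: φ=-90°, α=165°
  direction (-0.9659, 0.2588); cell (2,6); t to first gridline: x 0.1760, y 2.7432 (then +1.0353 / +3.8637)
    (1,6) via x @ 0.1760
    (0,6) via x @ 1.2113  # hit
  → r_1 = 1.2113
beam 2: φ=0°, α=255°
  direction (-0.2588, -0.9659); cell (2,6); t to first gridline: x 0.6568, y 0.3002 (then +3.8637 / +1.0353)
    (2,5) via y @ 0.3002
    (1,5) via x @ 0.6568
    (1,4) via y @ 1.3355
    (1,3) via y @ 2.3708
    (1,2) via y @ 3.4061
    (1,1) via y @ 4.4413
    (0,1) via x @ 4.5205  # hit
  → r_2 = 4.5205
beam 3: φ=90°, α=345°
  direction (0.9659, -0.2588); cell (2,6); t to first gridline: x 0.8593, y 1.1205 (then +1.0353 / +3.8637)
    (3,6) via x @ 0.8593
    (3,5) via y @ 1.1205
    (4,5) via x @ 1.8946
    (5,5) via x @ 2.9298
    (6,5) via x @ 3.9651
    (6,4) via y @ 4.9842
    (7,4) via x @ 5.0004
    (8,4) via x @ 6.0357
    (9,4) via x @ 7.0709  # hit
  → r_3 = 7.0709

ranges = [1.2113, 4.5205, 7.0709]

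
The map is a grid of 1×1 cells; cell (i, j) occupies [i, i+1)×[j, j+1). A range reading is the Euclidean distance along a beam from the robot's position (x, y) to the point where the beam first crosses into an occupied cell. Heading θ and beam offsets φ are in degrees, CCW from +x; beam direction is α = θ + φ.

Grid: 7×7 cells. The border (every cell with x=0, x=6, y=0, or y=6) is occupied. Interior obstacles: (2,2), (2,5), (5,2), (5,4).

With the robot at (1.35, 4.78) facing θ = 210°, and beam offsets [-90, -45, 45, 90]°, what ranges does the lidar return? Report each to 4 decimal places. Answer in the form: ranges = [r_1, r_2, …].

beam 1: φ=-90°, α=120°
  d=(-0.5000,0.8660)  start (1,4)  tX=0.7000 tY=0.2540  stride 1/|dx|=2.0000 1/|dy|=1.1547
    cross y-line → (1,5), t=0.2540
    cross x-line → (0,5), t=0.7000 (wall)
  → r_1 = 0.7000
beam 2: φ=-45°, α=165°
  d=(-0.9659,0.2588)  start (1,4)  tX=0.3623 tY=0.8500  stride 1/|dx|=1.0353 1/|dy|=3.8637
    cross x-line → (0,4), t=0.3623 (wall)
  → r_2 = 0.3623
beam 3: φ=45°, α=255°
  d=(-0.2588,-0.9659)  start (1,4)  tX=1.3523 tY=0.8075  stride 1/|dx|=3.8637 1/|dy|=1.0353
    cross y-line → (1,3), t=0.8075
    cross x-line → (0,3), t=1.3523 (wall)
  → r_3 = 1.3523
beam 4: φ=90°, α=300°
  d=(0.5000,-0.8660)  start (1,4)  tX=1.3000 tY=0.9007  stride 1/|dx|=2.0000 1/|dy|=1.1547
    cross y-line → (1,3), t=0.9007
    cross x-line → (2,3), t=1.3000
    cross y-line → (2,2), t=2.0554 (wall)
  → r_4 = 2.0554

ranges = [0.7000, 0.3623, 1.3523, 2.0554]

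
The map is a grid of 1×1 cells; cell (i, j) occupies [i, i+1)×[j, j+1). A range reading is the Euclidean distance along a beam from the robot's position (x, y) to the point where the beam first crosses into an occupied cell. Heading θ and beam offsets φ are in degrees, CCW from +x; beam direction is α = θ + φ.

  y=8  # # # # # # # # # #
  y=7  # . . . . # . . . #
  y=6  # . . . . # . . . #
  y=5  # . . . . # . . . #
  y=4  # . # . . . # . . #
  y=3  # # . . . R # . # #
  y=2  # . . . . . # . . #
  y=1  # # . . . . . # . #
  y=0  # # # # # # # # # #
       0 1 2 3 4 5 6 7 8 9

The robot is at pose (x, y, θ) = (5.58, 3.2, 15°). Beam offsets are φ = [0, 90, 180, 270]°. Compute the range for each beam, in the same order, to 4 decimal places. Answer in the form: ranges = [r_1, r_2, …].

beam 1: φ=0°, α=15°
  direction (0.9659, 0.2588); cell (5,3); t to first gridline: x 0.4348, y 3.0910 (then +1.0353 / +3.8637)
    (6,3) via x @ 0.4348  # hit
  → r_1 = 0.4348
beam 2: φ=90°, α=105°
  direction (-0.2588, 0.9659); cell (5,3); t to first gridline: x 2.2409, y 0.8282 (then +3.8637 / +1.0353)
    (5,4) via y @ 0.8282
    (5,5) via y @ 1.8635  # hit
  → r_2 = 1.8635
beam 3: φ=180°, α=195°
  direction (-0.9659, -0.2588); cell (5,3); t to first gridline: x 0.6005, y 0.7727 (then +1.0353 / +3.8637)
    (4,3) via x @ 0.6005
    (4,2) via y @ 0.7727
    (3,2) via x @ 1.6357
    (2,2) via x @ 2.6710
    (1,2) via x @ 3.7063
    (1,1) via y @ 4.6364  # hit
  → r_3 = 4.6364
beam 4: φ=270°, α=285°
  direction (0.2588, -0.9659); cell (5,3); t to first gridline: x 1.6228, y 0.2071 (then +3.8637 / +1.0353)
    (5,2) via y @ 0.2071
    (5,1) via y @ 1.2423
    (6,1) via x @ 1.6228
    (6,0) via y @ 2.2776  # hit
  → r_4 = 2.2776

ranges = [0.4348, 1.8635, 4.6364, 2.2776]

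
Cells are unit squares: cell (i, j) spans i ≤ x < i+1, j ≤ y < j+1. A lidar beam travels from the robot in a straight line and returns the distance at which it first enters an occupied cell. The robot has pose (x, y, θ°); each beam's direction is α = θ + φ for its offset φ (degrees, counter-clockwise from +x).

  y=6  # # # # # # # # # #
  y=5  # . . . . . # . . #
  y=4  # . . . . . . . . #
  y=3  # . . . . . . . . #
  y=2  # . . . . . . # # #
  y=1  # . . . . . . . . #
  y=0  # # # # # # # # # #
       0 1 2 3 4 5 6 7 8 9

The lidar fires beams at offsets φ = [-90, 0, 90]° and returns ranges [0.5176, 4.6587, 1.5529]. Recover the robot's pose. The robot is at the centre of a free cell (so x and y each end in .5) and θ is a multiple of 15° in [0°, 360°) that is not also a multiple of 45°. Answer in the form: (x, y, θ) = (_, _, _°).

(x, y, θ) = (7.5, 5.5, 255°)

The pose lattice has 37·16 = 592 candidates. Test each by forward raycasting.
  (3.5, 3.5, 30°): beam 1 = 2.8868 ≠ 0.5176 ✗
  (5.5, 3.5, 15°): beam 1 = 2.5882 ≠ 0.5176 ✗
  (6.5, 4.5, 105°): beam 1 = 2.5882 ≠ 0.5176 ✗
  (2.5, 3.5, 150°): beam 1 = 2.8868 ≠ 0.5176 ✗
  …
  (7.5, 5.5, 255°): r_1=0.5176, r_2=4.6587, r_3=1.5529 — all match ✓
Only this pose fits every beam.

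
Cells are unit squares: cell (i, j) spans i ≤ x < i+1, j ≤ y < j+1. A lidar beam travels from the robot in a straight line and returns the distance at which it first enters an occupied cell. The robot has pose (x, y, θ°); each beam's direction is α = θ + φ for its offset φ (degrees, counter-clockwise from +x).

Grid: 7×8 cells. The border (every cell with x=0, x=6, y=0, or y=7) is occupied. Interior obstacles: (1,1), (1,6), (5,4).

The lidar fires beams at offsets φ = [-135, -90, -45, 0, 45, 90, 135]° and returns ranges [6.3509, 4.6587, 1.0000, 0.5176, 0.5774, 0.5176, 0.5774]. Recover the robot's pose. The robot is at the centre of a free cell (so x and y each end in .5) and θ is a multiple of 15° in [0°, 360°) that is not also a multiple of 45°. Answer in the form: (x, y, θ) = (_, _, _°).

Enumerate (i+0.5, j+0.5, θ) over the 27 free cells and 16 admissible headings. For each, cast all 7 beams and compare to the given ranges.
  (1.5, 4.5, 75°): beam 1 = 4.0415 ≠ 6.3509 ✗
  (2.5, 4.5, 75°): beam 1 = 4.0415 ≠ 6.3509 ✗
  (4.5, 5.5, 15°): beam 1 = 5.0000 ≠ 6.3509 ✗
  (3.5, 3.5, 30°): beam 1 = 2.5882 ≠ 6.3509 ✗
  …
  (5.5, 1.5, 255°): r_1=6.3509, r_2=4.6587, r_3=1.0000, r_4=0.5176, r_5=0.5774, r_6=0.5176, r_7=0.5774 — all match ✓
No second candidate reproduces the full scan.

(x, y, θ) = (5.5, 1.5, 255°)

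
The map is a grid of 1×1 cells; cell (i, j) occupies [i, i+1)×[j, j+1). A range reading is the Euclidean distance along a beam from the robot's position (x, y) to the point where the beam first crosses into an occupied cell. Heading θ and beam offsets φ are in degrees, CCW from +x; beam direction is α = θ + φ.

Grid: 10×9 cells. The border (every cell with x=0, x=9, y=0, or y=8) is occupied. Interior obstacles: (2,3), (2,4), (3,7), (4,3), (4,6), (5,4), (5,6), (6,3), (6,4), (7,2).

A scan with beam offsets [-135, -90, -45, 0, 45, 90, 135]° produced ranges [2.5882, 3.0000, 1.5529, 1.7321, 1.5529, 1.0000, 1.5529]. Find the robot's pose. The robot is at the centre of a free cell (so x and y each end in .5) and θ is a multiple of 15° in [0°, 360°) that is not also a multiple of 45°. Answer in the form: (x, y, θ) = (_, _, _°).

(x, y, θ) = (5.5, 2.5, 300°)

Enumerate (i+0.5, j+0.5, θ) over the 46 free cells and 16 admissible headings. For each, cast all 7 beams and compare to the given ranges.
  (8.5, 2.5, 75°): beam 1 = 1.0000 ≠ 2.5882 ✗
  (8.5, 7.5, 165°): beam 1 = 0.5774 ≠ 2.5882 ✗
  (1.5, 6.5, 150°): beam 1 = 1.9319 ≠ 2.5882 ✗
  (1.5, 4.5, 330°): beam 1 = 0.5176 ≠ 2.5882 ✗
  …
  (5.5, 2.5, 300°): r_1=2.5882, r_2=3.0000, r_3=1.5529, r_4=1.7321, r_5=1.5529, r_6=1.0000, r_7=1.5529 — all match ✓
Unique over the lattice → pose = (5.5, 2.5, 300°).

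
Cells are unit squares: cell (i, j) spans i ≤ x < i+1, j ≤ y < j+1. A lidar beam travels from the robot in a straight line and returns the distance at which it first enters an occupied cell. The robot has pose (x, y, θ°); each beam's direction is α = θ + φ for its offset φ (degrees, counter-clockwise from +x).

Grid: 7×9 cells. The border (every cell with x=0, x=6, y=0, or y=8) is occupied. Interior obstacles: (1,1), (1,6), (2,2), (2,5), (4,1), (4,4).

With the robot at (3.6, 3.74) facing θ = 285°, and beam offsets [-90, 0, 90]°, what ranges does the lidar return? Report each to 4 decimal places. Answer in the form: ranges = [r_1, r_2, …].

beam 1: φ=-90°, α=195°
  direction (-0.9659, -0.2588); cell (3,3); t to first gridline: x 0.6212, y 2.8591 (then +1.0353 / +3.8637)
    (2,3) via x @ 0.6212
    (1,3) via x @ 1.6564
    (0,3) via x @ 2.6917  # hit
  → r_1 = 2.6917
beam 2: φ=0°, α=285°
  direction (0.2588, -0.9659); cell (3,3); t to first gridline: x 1.5455, y 0.7661 (then +3.8637 / +1.0353)
    (3,2) via y @ 0.7661
    (4,2) via x @ 1.5455
    (4,1) via y @ 1.8014  # hit
  → r_2 = 1.8014
beam 3: φ=90°, α=15°
  direction (0.9659, 0.2588); cell (3,3); t to first gridline: x 0.4141, y 1.0046 (then +1.0353 / +3.8637)
    (4,3) via x @ 0.4141
    (4,4) via y @ 1.0046  # hit
  → r_3 = 1.0046

ranges = [2.6917, 1.8014, 1.0046]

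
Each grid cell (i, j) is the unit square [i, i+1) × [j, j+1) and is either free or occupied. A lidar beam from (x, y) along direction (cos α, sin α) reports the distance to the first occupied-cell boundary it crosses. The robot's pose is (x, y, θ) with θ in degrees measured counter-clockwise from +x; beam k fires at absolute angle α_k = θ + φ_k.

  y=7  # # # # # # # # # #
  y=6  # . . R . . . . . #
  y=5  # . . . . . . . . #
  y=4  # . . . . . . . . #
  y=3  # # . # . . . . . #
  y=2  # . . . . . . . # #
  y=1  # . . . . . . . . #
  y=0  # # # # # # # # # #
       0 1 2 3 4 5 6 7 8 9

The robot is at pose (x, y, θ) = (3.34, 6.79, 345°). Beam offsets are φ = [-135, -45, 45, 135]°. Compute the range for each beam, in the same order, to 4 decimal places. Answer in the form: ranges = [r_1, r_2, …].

beam 1: φ=-135°, α=210°
  direction (-0.8660, -0.5000); cell (3,6); t to first gridline: x 0.3926, y 1.5800 (then +1.1547 / +2.0000)
    (2,6) via x @ 0.3926
    (1,6) via x @ 1.5473
    (1,5) via y @ 1.5800
    (0,5) via x @ 2.7020  # hit
  → r_1 = 2.7020
beam 2: φ=-45°, α=300°
  direction (0.5000, -0.8660); cell (3,6); t to first gridline: x 1.3200, y 0.9122 (then +2.0000 / +1.1547)
    (3,5) via y @ 0.9122
    (4,5) via x @ 1.3200
    (4,4) via y @ 2.0669
    (4,3) via y @ 3.2216
    (5,3) via x @ 3.3200
    (5,2) via y @ 4.3763
    (6,2) via x @ 5.3200
    (6,1) via y @ 5.5310
    (6,0) via y @ 6.6857  # hit
  → r_2 = 6.6857
beam 3: φ=45°, α=30°
  direction (0.8660, 0.5000); cell (3,6); t to first gridline: x 0.7621, y 0.4200 (then +1.1547 / +2.0000)
    (3,7) via y @ 0.4200  # hit
  → r_3 = 0.4200
beam 4: φ=135°, α=120°
  direction (-0.5000, 0.8660); cell (3,6); t to first gridline: x 0.6800, y 0.2425 (then +2.0000 / +1.1547)
    (3,7) via y @ 0.2425  # hit
  → r_4 = 0.2425

ranges = [2.7020, 6.6857, 0.4200, 0.2425]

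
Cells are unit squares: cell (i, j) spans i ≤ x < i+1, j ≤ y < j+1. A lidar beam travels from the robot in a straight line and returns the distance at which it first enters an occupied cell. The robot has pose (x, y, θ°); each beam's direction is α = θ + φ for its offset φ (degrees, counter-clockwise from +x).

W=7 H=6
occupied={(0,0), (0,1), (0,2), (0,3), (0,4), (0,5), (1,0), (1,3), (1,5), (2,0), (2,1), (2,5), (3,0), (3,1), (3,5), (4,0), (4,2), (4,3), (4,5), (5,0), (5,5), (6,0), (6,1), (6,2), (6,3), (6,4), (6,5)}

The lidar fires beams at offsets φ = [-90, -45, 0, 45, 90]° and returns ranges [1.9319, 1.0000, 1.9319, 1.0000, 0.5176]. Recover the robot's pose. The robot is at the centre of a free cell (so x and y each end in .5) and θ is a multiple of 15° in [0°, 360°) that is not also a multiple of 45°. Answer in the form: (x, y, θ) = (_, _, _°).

Candidates: 15 free-cell centres × 16 headings = 240 poses. Raycast each; keep the one whose scan matches to 4 dp.
  (3.5, 2.5, 300°): beam 1 = 1.0000 ≠ 1.9319 ✗
  (4.5, 1.5, 30°): beam 1 = 0.5774 ≠ 1.9319 ✗
  (3.5, 4.5, 300°): beam 1 = 1.7321 ≠ 1.9319 ✗
  (5.5, 3.5, 165°): beam 1 = 1.5529 ≠ 1.9319 ✗
  (1.5, 4.5, 75°): beam 1 = 2.5882 ≠ 1.9319 ✗
  …
  (5.5, 4.5, 255°): r_1=1.9319, r_2=1.0000, r_3=1.9319, r_4=1.0000, r_5=0.5176 — all match ✓
Only this pose fits every beam.

(x, y, θ) = (5.5, 4.5, 255°)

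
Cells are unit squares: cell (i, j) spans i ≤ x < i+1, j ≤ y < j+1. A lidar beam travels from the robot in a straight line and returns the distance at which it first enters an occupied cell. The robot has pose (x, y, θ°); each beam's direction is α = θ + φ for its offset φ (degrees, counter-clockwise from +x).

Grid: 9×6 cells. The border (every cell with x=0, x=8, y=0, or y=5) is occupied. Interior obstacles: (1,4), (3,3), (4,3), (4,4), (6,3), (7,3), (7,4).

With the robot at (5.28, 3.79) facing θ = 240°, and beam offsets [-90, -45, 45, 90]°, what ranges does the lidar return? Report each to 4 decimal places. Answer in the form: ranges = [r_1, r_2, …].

beam 1: φ=-90°, α=150°
  cosα=-0.8660 sinα=0.5000 | (5,3) | tMaxX 0.3233 tMaxY 0.4200 | tΔX 1.1547 tΔY 2.0000
    t=0.3233 [x] (4,3) — stop
  → r_1 = 0.3233
beam 2: φ=-45°, α=195°
  cosα=-0.9659 sinα=-0.2588 | (5,3) | tMaxX 0.2899 tMaxY 3.0523 | tΔX 1.0353 tΔY 3.8637
    t=0.2899 [x] (4,3) — stop
  → r_2 = 0.2899
beam 3: φ=45°, α=285°
  cosα=0.2588 sinα=-0.9659 | (5,3) | tMaxX 2.7819 tMaxY 0.8179 | tΔX 3.8637 tΔY 1.0353
    t=0.8179 [y] (5,2)
    t=1.8531 [y] (5,1)
    t=2.7819 [x] (6,1)
    t=2.8884 [y] (6,0) — stop
  → r_3 = 2.8884
beam 4: φ=90°, α=330°
  cosα=0.8660 sinα=-0.5000 | (5,3) | tMaxX 0.8314 tMaxY 1.5800 | tΔX 1.1547 tΔY 2.0000
    t=0.8314 [x] (6,3) — stop
  → r_4 = 0.8314

ranges = [0.3233, 0.2899, 2.8884, 0.8314]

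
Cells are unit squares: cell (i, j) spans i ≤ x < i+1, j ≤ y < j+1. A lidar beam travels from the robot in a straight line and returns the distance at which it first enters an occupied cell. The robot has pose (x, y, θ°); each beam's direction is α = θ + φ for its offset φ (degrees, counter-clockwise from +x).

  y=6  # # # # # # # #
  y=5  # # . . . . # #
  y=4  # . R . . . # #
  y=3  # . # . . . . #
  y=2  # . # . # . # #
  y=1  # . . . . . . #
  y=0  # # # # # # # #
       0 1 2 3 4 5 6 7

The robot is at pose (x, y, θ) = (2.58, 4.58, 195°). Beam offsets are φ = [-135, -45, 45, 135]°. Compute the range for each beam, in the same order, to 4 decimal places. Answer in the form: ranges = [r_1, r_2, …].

beam 1: φ=-135°, α=60°
  direction (0.5000, 0.8660); cell (2,4); t to first gridline: x 0.8400, y 0.4850 (then +2.0000 / +1.1547)
    (2,5) via y @ 0.4850
    (3,5) via x @ 0.8400
    (3,6) via y @ 1.6397  # hit
  → r_1 = 1.6397
beam 2: φ=-45°, α=150°
  direction (-0.8660, 0.5000); cell (2,4); t to first gridline: x 0.6697, y 0.8400 (then +1.1547 / +2.0000)
    (1,4) via x @ 0.6697
    (1,5) via y @ 0.8400  # hit
  → r_2 = 0.8400
beam 3: φ=45°, α=240°
  direction (-0.5000, -0.8660); cell (2,4); t to first gridline: x 1.1600, y 0.6697 (then +2.0000 / +1.1547)
    (2,3) via y @ 0.6697  # hit
  → r_3 = 0.6697
beam 4: φ=135°, α=330°
  direction (0.8660, -0.5000); cell (2,4); t to first gridline: x 0.4850, y 1.1600 (then +1.1547 / +2.0000)
    (3,4) via x @ 0.4850
    (3,3) via y @ 1.1600
    (4,3) via x @ 1.6397
    (5,3) via x @ 2.7944
    (5,2) via y @ 3.1600
    (6,2) via x @ 3.9491  # hit
  → r_4 = 3.9491

ranges = [1.6397, 0.8400, 0.6697, 3.9491]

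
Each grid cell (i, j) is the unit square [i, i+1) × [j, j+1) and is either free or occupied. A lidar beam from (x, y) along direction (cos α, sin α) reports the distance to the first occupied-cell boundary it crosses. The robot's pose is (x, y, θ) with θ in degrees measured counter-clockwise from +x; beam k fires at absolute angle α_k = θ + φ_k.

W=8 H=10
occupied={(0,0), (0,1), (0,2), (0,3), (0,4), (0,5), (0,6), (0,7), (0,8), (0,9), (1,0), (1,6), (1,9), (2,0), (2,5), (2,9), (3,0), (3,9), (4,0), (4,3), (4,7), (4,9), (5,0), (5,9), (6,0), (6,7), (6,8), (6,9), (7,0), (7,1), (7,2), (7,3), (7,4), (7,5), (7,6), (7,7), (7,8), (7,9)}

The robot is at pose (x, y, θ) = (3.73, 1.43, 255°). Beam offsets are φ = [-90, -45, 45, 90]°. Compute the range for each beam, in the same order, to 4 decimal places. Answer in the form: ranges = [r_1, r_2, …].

ranges = [2.8263, 0.8600, 0.4965, 1.6614]

beam 1: φ=-90°, α=165°
  dir = (cos 165°, sin 165°) = (-0.9659, 0.2588); from cell (3,1)
  next x-line at t=0.7558, next y-line at t=2.2023; Δt_x=1.0353, Δt_y=3.8637
    x: enter (2,1) at t=0.7558
    x: enter (1,1) at t=1.7910
    y: enter (1,2) at t=2.2023
    x: enter (0,2) at t=2.8263 ← occupied
  → r_1 = 2.8263
beam 2: φ=-45°, α=210°
  dir = (cos 210°, sin 210°) = (-0.8660, -0.5000); from cell (3,1)
  next x-line at t=0.8429, next y-line at t=0.8600; Δt_x=1.1547, Δt_y=2.0000
    x: enter (2,1) at t=0.8429
    y: enter (2,0) at t=0.8600 ← occupied
  → r_2 = 0.8600
beam 3: φ=45°, α=300°
  dir = (cos 300°, sin 300°) = (0.5000, -0.8660); from cell (3,1)
  next x-line at t=0.5400, next y-line at t=0.4965; Δt_x=2.0000, Δt_y=1.1547
    y: enter (3,0) at t=0.4965 ← occupied
  → r_3 = 0.4965
beam 4: φ=90°, α=345°
  dir = (cos 345°, sin 345°) = (0.9659, -0.2588); from cell (3,1)
  next x-line at t=0.2795, next y-line at t=1.6614; Δt_x=1.0353, Δt_y=3.8637
    x: enter (4,1) at t=0.2795
    x: enter (5,1) at t=1.3148
    y: enter (5,0) at t=1.6614 ← occupied
  → r_4 = 1.6614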